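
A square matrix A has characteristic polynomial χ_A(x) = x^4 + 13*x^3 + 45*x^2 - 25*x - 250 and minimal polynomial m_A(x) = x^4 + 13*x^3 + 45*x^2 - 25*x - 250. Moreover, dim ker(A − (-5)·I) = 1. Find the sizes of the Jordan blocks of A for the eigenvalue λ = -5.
Block sizes for λ = -5: [3]

Step 1 — from the characteristic polynomial, algebraic multiplicity of λ = -5 is 3. From dim ker(A − (-5)·I) = 1, there are exactly 1 Jordan blocks for λ = -5.
Step 2 — from the minimal polynomial, the factor (x + 5)^3 tells us the largest block for λ = -5 has size 3.
Step 3 — with total size 3, 1 blocks, and largest block 3, the block sizes (in nonincreasing order) are [3].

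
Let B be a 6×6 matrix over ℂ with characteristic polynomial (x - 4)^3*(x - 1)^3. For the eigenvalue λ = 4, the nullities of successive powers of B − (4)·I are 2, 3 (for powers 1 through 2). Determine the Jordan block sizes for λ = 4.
Block sizes for λ = 4: [2, 1]

From the dimensions of kernels of powers, the number of Jordan blocks of size at least j is d_j − d_{j−1} where d_j = dim ker(N^j) (with d_0 = 0). Computing the differences gives [2, 1].
The number of blocks of size exactly k is (#blocks of size ≥ k) − (#blocks of size ≥ k + 1), so the partition is: 1 block(s) of size 1, 1 block(s) of size 2.
In nonincreasing order the block sizes are [2, 1].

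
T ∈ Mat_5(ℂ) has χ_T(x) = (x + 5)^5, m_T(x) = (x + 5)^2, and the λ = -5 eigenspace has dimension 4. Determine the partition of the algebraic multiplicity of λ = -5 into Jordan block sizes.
Block sizes for λ = -5: [2, 1, 1, 1]

Step 1 — from the characteristic polynomial, algebraic multiplicity of λ = -5 is 5. From dim ker(T − (-5)·I) = 4, there are exactly 4 Jordan blocks for λ = -5.
Step 2 — from the minimal polynomial, the factor (x + 5)^2 tells us the largest block for λ = -5 has size 2.
Step 3 — with total size 5, 4 blocks, and largest block 2, the block sizes (in nonincreasing order) are [2, 1, 1, 1].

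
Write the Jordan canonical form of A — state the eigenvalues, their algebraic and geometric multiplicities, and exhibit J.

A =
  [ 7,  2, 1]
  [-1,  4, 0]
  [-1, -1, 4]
J_3(5)

The characteristic polynomial is
  det(x·I − A) = x^3 - 15*x^2 + 75*x - 125 = (x - 5)^3

Eigenvalues and multiplicities (the geometric multiplicity of λ is n − rank(A − λI), which equals the number of Jordan blocks for λ):
  λ = 5: algebraic multiplicity = 3, geometric multiplicity = 1

Determining the block sizes for each eigenvalue:
  λ = 5: one block (gm = 1), so the single block has size am = 3 → block sizes [3]

Assembling the blocks gives a Jordan form
J =
  [5, 1, 0]
  [0, 5, 1]
  [0, 0, 5]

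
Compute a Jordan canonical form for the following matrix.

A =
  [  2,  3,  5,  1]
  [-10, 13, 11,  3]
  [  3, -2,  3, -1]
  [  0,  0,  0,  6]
J_3(6) ⊕ J_1(6)

The characteristic polynomial is
  det(x·I − A) = x^4 - 24*x^3 + 216*x^2 - 864*x + 1296 = (x - 6)^4

Eigenvalues and multiplicities (the geometric multiplicity of λ is n − rank(A − λI), which equals the number of Jordan blocks for λ):
  λ = 6: algebraic multiplicity = 4, geometric multiplicity = 2

Determining the block sizes for each eigenvalue:
  λ = 6: with am = 4 and gm = 2, the partition is not yet determined (e.g. several partitions of 4 into 2 parts exist). Let N = A − (6)·I. Computing rank(N^1) = 2, rank(N^2) = 1, rank(N^3) = 0; the number of blocks of size ≥ j is rank(N^{j−1}) − rank(N^j), giving [2, 1, 1]. So we have 1 block(s) of size 3, 1 block(s) of size 1 → block sizes [3, 1]

Assembling the blocks gives a Jordan form
J =
  [6, 1, 0, 0]
  [0, 6, 1, 0]
  [0, 0, 6, 0]
  [0, 0, 0, 6]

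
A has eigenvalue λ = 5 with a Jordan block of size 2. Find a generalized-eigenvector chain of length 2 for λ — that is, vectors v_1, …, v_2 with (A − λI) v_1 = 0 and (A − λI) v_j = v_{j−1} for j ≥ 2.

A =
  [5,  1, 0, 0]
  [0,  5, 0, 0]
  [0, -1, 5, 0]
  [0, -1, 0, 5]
A Jordan chain for λ = 5 of length 2:
v_1 = (1, 0, -1, -1)ᵀ
v_2 = (0, 1, 0, 0)ᵀ

Let N = A − (5)·I. We want v_2 with N^2 v_2 = 0 but N^1 v_2 ≠ 0; then v_{j-1} := N · v_j for j = 2, …, 2.

Pick v_2 = (0, 1, 0, 0)ᵀ.
Then v_1 = N · v_2 = (1, 0, -1, -1)ᵀ.

Sanity check: (A − (5)·I) v_1 = (0, 0, 0, 0)ᵀ = 0. ✓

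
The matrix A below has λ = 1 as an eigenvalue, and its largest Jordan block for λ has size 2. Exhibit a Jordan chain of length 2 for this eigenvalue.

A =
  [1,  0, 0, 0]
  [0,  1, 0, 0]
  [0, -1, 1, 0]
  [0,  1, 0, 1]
A Jordan chain for λ = 1 of length 2:
v_1 = (0, 0, -1, 1)ᵀ
v_2 = (0, 1, 0, 0)ᵀ

Let N = A − (1)·I. We want v_2 with N^2 v_2 = 0 but N^1 v_2 ≠ 0; then v_{j-1} := N · v_j for j = 2, …, 2.

Pick v_2 = (0, 1, 0, 0)ᵀ.
Then v_1 = N · v_2 = (0, 0, -1, 1)ᵀ.

Sanity check: (A − (1)·I) v_1 = (0, 0, 0, 0)ᵀ = 0. ✓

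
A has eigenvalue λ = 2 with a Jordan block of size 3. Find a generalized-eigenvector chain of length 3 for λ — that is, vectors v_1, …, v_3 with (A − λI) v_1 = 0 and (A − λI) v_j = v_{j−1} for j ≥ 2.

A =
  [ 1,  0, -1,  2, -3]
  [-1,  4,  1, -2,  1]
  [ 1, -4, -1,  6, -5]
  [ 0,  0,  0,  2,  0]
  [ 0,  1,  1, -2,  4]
A Jordan chain for λ = 2 of length 3:
v_1 = (1, 1, -1, 0, 0)ᵀ
v_2 = (0, 2, -4, 0, 1)ᵀ
v_3 = (0, 1, 0, 0, 0)ᵀ

Let N = A − (2)·I. We want v_3 with N^3 v_3 = 0 but N^2 v_3 ≠ 0; then v_{j-1} := N · v_j for j = 3, …, 2.

Pick v_3 = (0, 1, 0, 0, 0)ᵀ.
Then v_2 = N · v_3 = (0, 2, -4, 0, 1)ᵀ.
Then v_1 = N · v_2 = (1, 1, -1, 0, 0)ᵀ.

Sanity check: (A − (2)·I) v_1 = (0, 0, 0, 0, 0)ᵀ = 0. ✓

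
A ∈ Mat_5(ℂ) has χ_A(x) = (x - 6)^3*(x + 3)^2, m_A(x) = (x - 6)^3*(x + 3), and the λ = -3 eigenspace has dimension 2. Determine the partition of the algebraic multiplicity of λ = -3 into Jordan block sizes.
Block sizes for λ = -3: [1, 1]

Step 1 — from the characteristic polynomial, algebraic multiplicity of λ = -3 is 2. From dim ker(A − (-3)·I) = 2, there are exactly 2 Jordan blocks for λ = -3.
Step 2 — from the minimal polynomial, the factor (x + 3) tells us the largest block for λ = -3 has size 1.
Step 3 — with total size 2, 2 blocks, and largest block 1, the block sizes (in nonincreasing order) are [1, 1].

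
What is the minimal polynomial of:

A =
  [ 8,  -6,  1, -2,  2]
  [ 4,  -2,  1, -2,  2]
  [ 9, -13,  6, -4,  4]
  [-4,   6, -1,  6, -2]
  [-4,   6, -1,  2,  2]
x^3 - 12*x^2 + 48*x - 64

The characteristic polynomial is χ_A(x) = (x - 4)^5, so the eigenvalues are known. The minimal polynomial is
  m_A(x) = Π_λ (x − λ)^{k_λ}
where k_λ is the size of the *largest* Jordan block for λ (equivalently, the smallest k with (A − λI)^k v = 0 for every generalised eigenvector v of λ).

  λ = 4: largest Jordan block has size 3, contributing (x − 4)^3

So m_A(x) = (x - 4)^3 = x^3 - 12*x^2 + 48*x - 64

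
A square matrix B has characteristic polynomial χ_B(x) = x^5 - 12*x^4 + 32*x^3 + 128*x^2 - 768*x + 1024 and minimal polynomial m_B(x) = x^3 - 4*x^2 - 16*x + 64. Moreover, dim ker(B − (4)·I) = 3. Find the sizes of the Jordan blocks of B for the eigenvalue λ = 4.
Block sizes for λ = 4: [2, 1, 1]

Step 1 — from the characteristic polynomial, algebraic multiplicity of λ = 4 is 4. From dim ker(B − (4)·I) = 3, there are exactly 3 Jordan blocks for λ = 4.
Step 2 — from the minimal polynomial, the factor (x − 4)^2 tells us the largest block for λ = 4 has size 2.
Step 3 — with total size 4, 3 blocks, and largest block 2, the block sizes (in nonincreasing order) are [2, 1, 1].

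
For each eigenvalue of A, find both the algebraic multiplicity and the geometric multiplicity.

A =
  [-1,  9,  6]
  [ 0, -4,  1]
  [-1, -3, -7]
λ = -4: alg = 3, geom = 1

Step 1 — factor the characteristic polynomial to read off the algebraic multiplicities:
  χ_A(x) = (x + 4)^3

Step 2 — compute geometric multiplicities via the rank-nullity identity g(λ) = n − rank(A − λI):
  rank(A − (-4)·I) = 2, so dim ker(A − (-4)·I) = n − 2 = 1

Summary:
  λ = -4: algebraic multiplicity = 3, geometric multiplicity = 1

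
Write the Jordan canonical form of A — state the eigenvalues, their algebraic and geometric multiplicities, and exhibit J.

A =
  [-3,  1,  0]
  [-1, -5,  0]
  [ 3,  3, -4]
J_2(-4) ⊕ J_1(-4)

The characteristic polynomial is
  det(x·I − A) = x^3 + 12*x^2 + 48*x + 64 = (x + 4)^3

Eigenvalues and multiplicities (the geometric multiplicity of λ is n − rank(A − λI), which equals the number of Jordan blocks for λ):
  λ = -4: algebraic multiplicity = 3, geometric multiplicity = 2

Determining the block sizes for each eigenvalue:
  λ = -4: 2 blocks summing to 3 forces exactly one block of size 2 and the rest size 1 → block sizes [2, 1]

Assembling the blocks gives a Jordan form
J =
  [-4,  1,  0]
  [ 0, -4,  0]
  [ 0,  0, -4]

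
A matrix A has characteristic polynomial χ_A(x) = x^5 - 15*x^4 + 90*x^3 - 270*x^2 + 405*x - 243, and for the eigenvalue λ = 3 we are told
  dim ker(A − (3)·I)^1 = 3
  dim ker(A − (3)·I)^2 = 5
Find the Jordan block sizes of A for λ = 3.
Block sizes for λ = 3: [2, 2, 1]

From the dimensions of kernels of powers, the number of Jordan blocks of size at least j is d_j − d_{j−1} where d_j = dim ker(N^j) (with d_0 = 0). Computing the differences gives [3, 2].
The number of blocks of size exactly k is (#blocks of size ≥ k) − (#blocks of size ≥ k + 1), so the partition is: 1 block(s) of size 1, 2 block(s) of size 2.
In nonincreasing order the block sizes are [2, 2, 1].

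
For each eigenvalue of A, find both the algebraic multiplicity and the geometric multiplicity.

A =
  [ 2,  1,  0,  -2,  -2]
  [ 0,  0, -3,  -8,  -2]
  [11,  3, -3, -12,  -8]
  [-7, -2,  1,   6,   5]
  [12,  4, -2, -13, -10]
λ = -1: alg = 5, geom = 2

Step 1 — factor the characteristic polynomial to read off the algebraic multiplicities:
  χ_A(x) = (x + 1)^5

Step 2 — compute geometric multiplicities via the rank-nullity identity g(λ) = n − rank(A − λI):
  rank(A − (-1)·I) = 3, so dim ker(A − (-1)·I) = n − 3 = 2

Summary:
  λ = -1: algebraic multiplicity = 5, geometric multiplicity = 2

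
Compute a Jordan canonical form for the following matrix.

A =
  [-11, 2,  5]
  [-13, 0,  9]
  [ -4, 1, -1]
J_3(-4)

The characteristic polynomial is
  det(x·I − A) = x^3 + 12*x^2 + 48*x + 64 = (x + 4)^3

Eigenvalues and multiplicities (the geometric multiplicity of λ is n − rank(A − λI), which equals the number of Jordan blocks for λ):
  λ = -4: algebraic multiplicity = 3, geometric multiplicity = 1

Determining the block sizes for each eigenvalue:
  λ = -4: one block (gm = 1), so the single block has size am = 3 → block sizes [3]

Assembling the blocks gives a Jordan form
J =
  [-4,  1,  0]
  [ 0, -4,  1]
  [ 0,  0, -4]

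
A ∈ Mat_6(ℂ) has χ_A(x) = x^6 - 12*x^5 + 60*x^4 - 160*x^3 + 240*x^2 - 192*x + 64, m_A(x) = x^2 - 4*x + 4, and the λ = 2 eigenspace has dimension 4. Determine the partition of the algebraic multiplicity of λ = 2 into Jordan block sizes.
Block sizes for λ = 2: [2, 2, 1, 1]

Step 1 — from the characteristic polynomial, algebraic multiplicity of λ = 2 is 6. From dim ker(A − (2)·I) = 4, there are exactly 4 Jordan blocks for λ = 2.
Step 2 — from the minimal polynomial, the factor (x − 2)^2 tells us the largest block for λ = 2 has size 2.
Step 3 — with total size 6, 4 blocks, and largest block 2, the block sizes (in nonincreasing order) are [2, 2, 1, 1].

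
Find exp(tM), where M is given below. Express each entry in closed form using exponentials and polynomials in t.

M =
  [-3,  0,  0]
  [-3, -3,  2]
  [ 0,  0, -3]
e^{tM} =
  [exp(-3*t), 0, 0]
  [-3*t*exp(-3*t), exp(-3*t), 2*t*exp(-3*t)]
  [0, 0, exp(-3*t)]

Strategy: write M = P · J · P⁻¹ where J is a Jordan canonical form, so e^{tM} = P · e^{tJ} · P⁻¹, and e^{tJ} can be computed block-by-block.

M has Jordan form
J =
  [-3,  1,  0]
  [ 0, -3,  0]
  [ 0,  0, -3]
(up to reordering of blocks).

Per-block formulas:
  For a 2×2 Jordan block J_2(-3): exp(t · J_2(-3)) = e^(-3t)·(I + t·N), where N is the 2×2 nilpotent shift.
  For a 1×1 block at λ = -3: exp(t · [-3]) = [e^(-3t)].

After assembling e^{tJ} and conjugating by P, we get:

e^{tM} =
  [exp(-3*t), 0, 0]
  [-3*t*exp(-3*t), exp(-3*t), 2*t*exp(-3*t)]
  [0, 0, exp(-3*t)]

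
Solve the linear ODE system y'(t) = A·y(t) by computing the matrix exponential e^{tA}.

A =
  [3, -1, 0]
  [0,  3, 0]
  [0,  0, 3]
e^{tA} =
  [exp(3*t), -t*exp(3*t), 0]
  [0, exp(3*t), 0]
  [0, 0, exp(3*t)]

Strategy: write A = P · J · P⁻¹ where J is a Jordan canonical form, so e^{tA} = P · e^{tJ} · P⁻¹, and e^{tJ} can be computed block-by-block.

A has Jordan form
J =
  [3, 1, 0]
  [0, 3, 0]
  [0, 0, 3]
(up to reordering of blocks).

Per-block formulas:
  For a 1×1 block at λ = 3: exp(t · [3]) = [e^(3t)].
  For a 2×2 Jordan block J_2(3): exp(t · J_2(3)) = e^(3t)·(I + t·N), where N is the 2×2 nilpotent shift.

After assembling e^{tJ} and conjugating by P, we get:

e^{tA} =
  [exp(3*t), -t*exp(3*t), 0]
  [0, exp(3*t), 0]
  [0, 0, exp(3*t)]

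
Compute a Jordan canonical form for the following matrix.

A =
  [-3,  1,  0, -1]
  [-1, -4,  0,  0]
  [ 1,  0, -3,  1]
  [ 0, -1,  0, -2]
J_3(-3) ⊕ J_1(-3)

The characteristic polynomial is
  det(x·I − A) = x^4 + 12*x^3 + 54*x^2 + 108*x + 81 = (x + 3)^4

Eigenvalues and multiplicities (the geometric multiplicity of λ is n − rank(A − λI), which equals the number of Jordan blocks for λ):
  λ = -3: algebraic multiplicity = 4, geometric multiplicity = 2

Determining the block sizes for each eigenvalue:
  λ = -3: with am = 4 and gm = 2, the partition is not yet determined (e.g. several partitions of 4 into 2 parts exist). Let N = A − (-3)·I. Computing rank(N^1) = 2, rank(N^2) = 1, rank(N^3) = 0; the number of blocks of size ≥ j is rank(N^{j−1}) − rank(N^j), giving [2, 1, 1]. So we have 1 block(s) of size 3, 1 block(s) of size 1 → block sizes [3, 1]

Assembling the blocks gives a Jordan form
J =
  [-3,  1,  0,  0]
  [ 0, -3,  1,  0]
  [ 0,  0, -3,  0]
  [ 0,  0,  0, -3]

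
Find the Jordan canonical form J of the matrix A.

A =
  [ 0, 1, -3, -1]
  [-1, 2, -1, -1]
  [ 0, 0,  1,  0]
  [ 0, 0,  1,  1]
J_3(1) ⊕ J_1(1)

The characteristic polynomial is
  det(x·I − A) = x^4 - 4*x^3 + 6*x^2 - 4*x + 1 = (x - 1)^4

Eigenvalues and multiplicities (the geometric multiplicity of λ is n − rank(A − λI), which equals the number of Jordan blocks for λ):
  λ = 1: algebraic multiplicity = 4, geometric multiplicity = 2

Determining the block sizes for each eigenvalue:
  λ = 1: with am = 4 and gm = 2, the partition is not yet determined (e.g. several partitions of 4 into 2 parts exist). Let N = A − (1)·I. Computing rank(N^1) = 2, rank(N^2) = 1, rank(N^3) = 0; the number of blocks of size ≥ j is rank(N^{j−1}) − rank(N^j), giving [2, 1, 1]. So we have 1 block(s) of size 3, 1 block(s) of size 1 → block sizes [3, 1]

Assembling the blocks gives a Jordan form
J =
  [1, 1, 0, 0]
  [0, 1, 1, 0]
  [0, 0, 1, 0]
  [0, 0, 0, 1]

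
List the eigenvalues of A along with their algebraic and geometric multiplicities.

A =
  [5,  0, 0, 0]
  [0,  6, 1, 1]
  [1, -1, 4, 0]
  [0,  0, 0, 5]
λ = 5: alg = 4, geom = 2

Step 1 — factor the characteristic polynomial to read off the algebraic multiplicities:
  χ_A(x) = (x - 5)^4

Step 2 — compute geometric multiplicities via the rank-nullity identity g(λ) = n − rank(A − λI):
  rank(A − (5)·I) = 2, so dim ker(A − (5)·I) = n − 2 = 2

Summary:
  λ = 5: algebraic multiplicity = 4, geometric multiplicity = 2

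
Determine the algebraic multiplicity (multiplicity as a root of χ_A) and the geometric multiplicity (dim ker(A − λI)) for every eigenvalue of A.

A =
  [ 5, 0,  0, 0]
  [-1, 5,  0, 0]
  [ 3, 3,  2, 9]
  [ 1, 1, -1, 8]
λ = 5: alg = 4, geom = 2

Step 1 — factor the characteristic polynomial to read off the algebraic multiplicities:
  χ_A(x) = (x - 5)^4

Step 2 — compute geometric multiplicities via the rank-nullity identity g(λ) = n − rank(A − λI):
  rank(A − (5)·I) = 2, so dim ker(A − (5)·I) = n − 2 = 2

Summary:
  λ = 5: algebraic multiplicity = 4, geometric multiplicity = 2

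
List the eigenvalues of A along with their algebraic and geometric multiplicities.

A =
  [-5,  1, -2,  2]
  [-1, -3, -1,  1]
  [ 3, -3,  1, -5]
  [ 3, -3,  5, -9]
λ = -4: alg = 4, geom = 2

Step 1 — factor the characteristic polynomial to read off the algebraic multiplicities:
  χ_A(x) = (x + 4)^4

Step 2 — compute geometric multiplicities via the rank-nullity identity g(λ) = n − rank(A − λI):
  rank(A − (-4)·I) = 2, so dim ker(A − (-4)·I) = n − 2 = 2

Summary:
  λ = -4: algebraic multiplicity = 4, geometric multiplicity = 2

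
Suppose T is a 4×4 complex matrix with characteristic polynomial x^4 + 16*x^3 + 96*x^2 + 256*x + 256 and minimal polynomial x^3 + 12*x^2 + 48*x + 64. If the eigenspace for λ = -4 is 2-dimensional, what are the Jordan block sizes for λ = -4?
Block sizes for λ = -4: [3, 1]

Step 1 — from the characteristic polynomial, algebraic multiplicity of λ = -4 is 4. From dim ker(T − (-4)·I) = 2, there are exactly 2 Jordan blocks for λ = -4.
Step 2 — from the minimal polynomial, the factor (x + 4)^3 tells us the largest block for λ = -4 has size 3.
Step 3 — with total size 4, 2 blocks, and largest block 3, the block sizes (in nonincreasing order) are [3, 1].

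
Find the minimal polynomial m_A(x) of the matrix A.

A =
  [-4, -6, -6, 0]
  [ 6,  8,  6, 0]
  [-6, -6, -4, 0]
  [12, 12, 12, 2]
x^2 + 2*x - 8

The characteristic polynomial is χ_A(x) = (x - 2)^3*(x + 4), so the eigenvalues are known. The minimal polynomial is
  m_A(x) = Π_λ (x − λ)^{k_λ}
where k_λ is the size of the *largest* Jordan block for λ (equivalently, the smallest k with (A − λI)^k v = 0 for every generalised eigenvector v of λ).

  λ = -4: largest Jordan block has size 1, contributing (x + 4)
  λ = 2: largest Jordan block has size 1, contributing (x − 2)

So m_A(x) = (x - 2)*(x + 4) = x^2 + 2*x - 8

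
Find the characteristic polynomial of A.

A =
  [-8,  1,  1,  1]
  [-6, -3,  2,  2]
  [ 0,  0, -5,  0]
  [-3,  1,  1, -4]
x^4 + 20*x^3 + 150*x^2 + 500*x + 625

Expanding det(x·I − A) (e.g. by cofactor expansion or by noting that A is similar to its Jordan form J, which has the same characteristic polynomial as A) gives
  χ_A(x) = x^4 + 20*x^3 + 150*x^2 + 500*x + 625
which factors as (x + 5)^4. The eigenvalues (with algebraic multiplicities) are λ = -5 with multiplicity 4.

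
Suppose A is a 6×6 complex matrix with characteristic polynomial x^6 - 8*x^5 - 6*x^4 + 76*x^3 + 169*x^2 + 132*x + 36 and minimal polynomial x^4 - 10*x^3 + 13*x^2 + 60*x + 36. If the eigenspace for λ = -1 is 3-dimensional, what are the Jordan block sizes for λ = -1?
Block sizes for λ = -1: [2, 1, 1]

Step 1 — from the characteristic polynomial, algebraic multiplicity of λ = -1 is 4. From dim ker(A − (-1)·I) = 3, there are exactly 3 Jordan blocks for λ = -1.
Step 2 — from the minimal polynomial, the factor (x + 1)^2 tells us the largest block for λ = -1 has size 2.
Step 3 — with total size 4, 3 blocks, and largest block 2, the block sizes (in nonincreasing order) are [2, 1, 1].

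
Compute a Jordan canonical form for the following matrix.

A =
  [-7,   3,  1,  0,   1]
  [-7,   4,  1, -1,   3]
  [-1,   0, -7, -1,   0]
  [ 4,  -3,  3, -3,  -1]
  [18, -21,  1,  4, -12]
J_2(-5) ⊕ J_2(-5) ⊕ J_1(-5)

The characteristic polynomial is
  det(x·I − A) = x^5 + 25*x^4 + 250*x^3 + 1250*x^2 + 3125*x + 3125 = (x + 5)^5

Eigenvalues and multiplicities (the geometric multiplicity of λ is n − rank(A − λI), which equals the number of Jordan blocks for λ):
  λ = -5: algebraic multiplicity = 5, geometric multiplicity = 3

Determining the block sizes for each eigenvalue:
  λ = -5: with am = 5 and gm = 3, the partition is not yet determined (e.g. several partitions of 5 into 3 parts exist). Let N = A − (-5)·I. Computing rank(N^1) = 2, rank(N^2) = 0; the number of blocks of size ≥ j is rank(N^{j−1}) − rank(N^j), giving [3, 2]. So we have 2 block(s) of size 2, 1 block(s) of size 1 → block sizes [2, 2, 1]

Assembling the blocks gives a Jordan form
J =
  [-5,  1,  0,  0,  0]
  [ 0, -5,  0,  0,  0]
  [ 0,  0, -5,  1,  0]
  [ 0,  0,  0, -5,  0]
  [ 0,  0,  0,  0, -5]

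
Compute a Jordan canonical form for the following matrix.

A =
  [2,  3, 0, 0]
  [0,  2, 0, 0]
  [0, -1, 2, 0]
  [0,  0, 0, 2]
J_2(2) ⊕ J_1(2) ⊕ J_1(2)

The characteristic polynomial is
  det(x·I − A) = x^4 - 8*x^3 + 24*x^2 - 32*x + 16 = (x - 2)^4

Eigenvalues and multiplicities (the geometric multiplicity of λ is n − rank(A − λI), which equals the number of Jordan blocks for λ):
  λ = 2: algebraic multiplicity = 4, geometric multiplicity = 3

Determining the block sizes for each eigenvalue:
  λ = 2: 3 blocks summing to 4 forces exactly one block of size 2 and the rest size 1 → block sizes [2, 1, 1]

Assembling the blocks gives a Jordan form
J =
  [2, 1, 0, 0]
  [0, 2, 0, 0]
  [0, 0, 2, 0]
  [0, 0, 0, 2]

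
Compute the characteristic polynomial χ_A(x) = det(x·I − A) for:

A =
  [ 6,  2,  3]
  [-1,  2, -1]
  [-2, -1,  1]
x^3 - 9*x^2 + 27*x - 27

Expanding det(x·I − A) (e.g. by cofactor expansion or by noting that A is similar to its Jordan form J, which has the same characteristic polynomial as A) gives
  χ_A(x) = x^3 - 9*x^2 + 27*x - 27
which factors as (x - 3)^3. The eigenvalues (with algebraic multiplicities) are λ = 3 with multiplicity 3.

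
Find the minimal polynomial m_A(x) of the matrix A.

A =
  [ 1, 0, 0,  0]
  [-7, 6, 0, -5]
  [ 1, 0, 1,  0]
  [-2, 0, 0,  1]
x^3 - 8*x^2 + 13*x - 6

The characteristic polynomial is χ_A(x) = (x - 6)*(x - 1)^3, so the eigenvalues are known. The minimal polynomial is
  m_A(x) = Π_λ (x − λ)^{k_λ}
where k_λ is the size of the *largest* Jordan block for λ (equivalently, the smallest k with (A − λI)^k v = 0 for every generalised eigenvector v of λ).

  λ = 1: largest Jordan block has size 2, contributing (x − 1)^2
  λ = 6: largest Jordan block has size 1, contributing (x − 6)

So m_A(x) = (x - 6)*(x - 1)^2 = x^3 - 8*x^2 + 13*x - 6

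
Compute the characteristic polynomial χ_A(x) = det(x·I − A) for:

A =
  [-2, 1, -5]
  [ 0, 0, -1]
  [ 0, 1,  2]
x^3 - 3*x + 2

Expanding det(x·I − A) (e.g. by cofactor expansion or by noting that A is similar to its Jordan form J, which has the same characteristic polynomial as A) gives
  χ_A(x) = x^3 - 3*x + 2
which factors as (x - 1)^2*(x + 2). The eigenvalues (with algebraic multiplicities) are λ = -2 with multiplicity 1, λ = 1 with multiplicity 2.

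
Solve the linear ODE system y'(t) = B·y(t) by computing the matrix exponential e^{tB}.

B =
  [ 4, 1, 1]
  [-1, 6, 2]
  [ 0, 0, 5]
e^{tB} =
  [-t*exp(5*t) + exp(5*t), t*exp(5*t), t^2*exp(5*t)/2 + t*exp(5*t)]
  [-t*exp(5*t), t*exp(5*t) + exp(5*t), t^2*exp(5*t)/2 + 2*t*exp(5*t)]
  [0, 0, exp(5*t)]

Strategy: write B = P · J · P⁻¹ where J is a Jordan canonical form, so e^{tB} = P · e^{tJ} · P⁻¹, and e^{tJ} can be computed block-by-block.

B has Jordan form
J =
  [5, 1, 0]
  [0, 5, 1]
  [0, 0, 5]
(up to reordering of blocks).

Per-block formulas:
  For a 3×3 Jordan block J_3(5): exp(t · J_3(5)) = e^(5t)·(I + t·N + (t^2/2)·N^2), where N is the 3×3 nilpotent shift.

After assembling e^{tJ} and conjugating by P, we get:

e^{tB} =
  [-t*exp(5*t) + exp(5*t), t*exp(5*t), t^2*exp(5*t)/2 + t*exp(5*t)]
  [-t*exp(5*t), t*exp(5*t) + exp(5*t), t^2*exp(5*t)/2 + 2*t*exp(5*t)]
  [0, 0, exp(5*t)]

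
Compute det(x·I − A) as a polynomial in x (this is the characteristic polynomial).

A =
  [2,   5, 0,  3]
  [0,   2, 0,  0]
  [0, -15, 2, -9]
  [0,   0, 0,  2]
x^4 - 8*x^3 + 24*x^2 - 32*x + 16

Expanding det(x·I − A) (e.g. by cofactor expansion or by noting that A is similar to its Jordan form J, which has the same characteristic polynomial as A) gives
  χ_A(x) = x^4 - 8*x^3 + 24*x^2 - 32*x + 16
which factors as (x - 2)^4. The eigenvalues (with algebraic multiplicities) are λ = 2 with multiplicity 4.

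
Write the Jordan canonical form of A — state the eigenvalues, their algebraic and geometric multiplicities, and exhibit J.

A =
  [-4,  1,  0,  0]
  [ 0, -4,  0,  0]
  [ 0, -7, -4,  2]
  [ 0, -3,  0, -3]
J_2(-4) ⊕ J_1(-4) ⊕ J_1(-3)

The characteristic polynomial is
  det(x·I − A) = x^4 + 15*x^3 + 84*x^2 + 208*x + 192 = (x + 3)*(x + 4)^3

Eigenvalues and multiplicities (the geometric multiplicity of λ is n − rank(A − λI), which equals the number of Jordan blocks for λ):
  λ = -4: algebraic multiplicity = 3, geometric multiplicity = 2
  λ = -3: algebraic multiplicity = 1, geometric multiplicity = 1

Determining the block sizes for each eigenvalue:
  λ = -4: 2 blocks summing to 3 forces exactly one block of size 2 and the rest size 1 → block sizes [2, 1]
  λ = -3: one block (gm = 1), so the single block has size am = 1 → block sizes [1]

Assembling the blocks gives a Jordan form
J =
  [-4,  1,  0,  0]
  [ 0, -4,  0,  0]
  [ 0,  0, -4,  0]
  [ 0,  0,  0, -3]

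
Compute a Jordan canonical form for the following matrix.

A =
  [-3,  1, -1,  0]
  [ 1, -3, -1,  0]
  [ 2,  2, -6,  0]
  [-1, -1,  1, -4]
J_2(-4) ⊕ J_1(-4) ⊕ J_1(-4)

The characteristic polynomial is
  det(x·I − A) = x^4 + 16*x^3 + 96*x^2 + 256*x + 256 = (x + 4)^4

Eigenvalues and multiplicities (the geometric multiplicity of λ is n − rank(A − λI), which equals the number of Jordan blocks for λ):
  λ = -4: algebraic multiplicity = 4, geometric multiplicity = 3

Determining the block sizes for each eigenvalue:
  λ = -4: 3 blocks summing to 4 forces exactly one block of size 2 and the rest size 1 → block sizes [2, 1, 1]

Assembling the blocks gives a Jordan form
J =
  [-4,  1,  0,  0]
  [ 0, -4,  0,  0]
  [ 0,  0, -4,  0]
  [ 0,  0,  0, -4]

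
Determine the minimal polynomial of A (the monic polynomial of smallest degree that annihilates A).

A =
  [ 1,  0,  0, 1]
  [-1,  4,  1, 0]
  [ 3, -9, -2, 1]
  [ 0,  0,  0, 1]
x^2 - 2*x + 1

The characteristic polynomial is χ_A(x) = (x - 1)^4, so the eigenvalues are known. The minimal polynomial is
  m_A(x) = Π_λ (x − λ)^{k_λ}
where k_λ is the size of the *largest* Jordan block for λ (equivalently, the smallest k with (A − λI)^k v = 0 for every generalised eigenvector v of λ).

  λ = 1: largest Jordan block has size 2, contributing (x − 1)^2

So m_A(x) = (x - 1)^2 = x^2 - 2*x + 1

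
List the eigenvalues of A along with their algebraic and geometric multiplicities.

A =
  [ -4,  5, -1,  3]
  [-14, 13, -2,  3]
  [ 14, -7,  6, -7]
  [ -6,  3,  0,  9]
λ = 6: alg = 4, geom = 2

Step 1 — factor the characteristic polynomial to read off the algebraic multiplicities:
  χ_A(x) = (x - 6)^4

Step 2 — compute geometric multiplicities via the rank-nullity identity g(λ) = n − rank(A − λI):
  rank(A − (6)·I) = 2, so dim ker(A − (6)·I) = n − 2 = 2

Summary:
  λ = 6: algebraic multiplicity = 4, geometric multiplicity = 2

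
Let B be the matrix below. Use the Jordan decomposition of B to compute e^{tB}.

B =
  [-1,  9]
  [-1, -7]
e^{tB} =
  [3*t*exp(-4*t) + exp(-4*t), 9*t*exp(-4*t)]
  [-t*exp(-4*t), -3*t*exp(-4*t) + exp(-4*t)]

Strategy: write B = P · J · P⁻¹ where J is a Jordan canonical form, so e^{tB} = P · e^{tJ} · P⁻¹, and e^{tJ} can be computed block-by-block.

B has Jordan form
J =
  [-4,  1]
  [ 0, -4]
(up to reordering of blocks).

Per-block formulas:
  For a 2×2 Jordan block J_2(-4): exp(t · J_2(-4)) = e^(-4t)·(I + t·N), where N is the 2×2 nilpotent shift.

After assembling e^{tJ} and conjugating by P, we get:

e^{tB} =
  [3*t*exp(-4*t) + exp(-4*t), 9*t*exp(-4*t)]
  [-t*exp(-4*t), -3*t*exp(-4*t) + exp(-4*t)]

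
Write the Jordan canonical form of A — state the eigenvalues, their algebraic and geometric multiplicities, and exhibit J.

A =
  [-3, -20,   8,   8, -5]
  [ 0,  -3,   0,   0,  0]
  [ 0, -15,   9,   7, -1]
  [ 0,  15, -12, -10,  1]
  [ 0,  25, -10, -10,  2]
J_2(-3) ⊕ J_1(-3) ⊕ J_2(2)

The characteristic polynomial is
  det(x·I − A) = x^5 + 5*x^4 - 5*x^3 - 45*x^2 + 108 = (x - 2)^2*(x + 3)^3

Eigenvalues and multiplicities (the geometric multiplicity of λ is n − rank(A − λI), which equals the number of Jordan blocks for λ):
  λ = -3: algebraic multiplicity = 3, geometric multiplicity = 2
  λ = 2: algebraic multiplicity = 2, geometric multiplicity = 1

Determining the block sizes for each eigenvalue:
  λ = -3: 2 blocks summing to 3 forces exactly one block of size 2 and the rest size 1 → block sizes [2, 1]
  λ = 2: one block (gm = 1), so the single block has size am = 2 → block sizes [2]

Assembling the blocks gives a Jordan form
J =
  [-3,  1,  0, 0, 0]
  [ 0, -3,  0, 0, 0]
  [ 0,  0, -3, 0, 0]
  [ 0,  0,  0, 2, 1]
  [ 0,  0,  0, 0, 2]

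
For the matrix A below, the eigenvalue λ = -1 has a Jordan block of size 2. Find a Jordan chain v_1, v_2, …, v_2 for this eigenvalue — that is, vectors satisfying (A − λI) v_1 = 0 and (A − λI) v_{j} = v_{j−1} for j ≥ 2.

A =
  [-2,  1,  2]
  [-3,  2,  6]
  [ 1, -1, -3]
A Jordan chain for λ = -1 of length 2:
v_1 = (-1, -3, 1)ᵀ
v_2 = (1, 0, 0)ᵀ

Let N = A − (-1)·I. We want v_2 with N^2 v_2 = 0 but N^1 v_2 ≠ 0; then v_{j-1} := N · v_j for j = 2, …, 2.

Pick v_2 = (1, 0, 0)ᵀ.
Then v_1 = N · v_2 = (-1, -3, 1)ᵀ.

Sanity check: (A − (-1)·I) v_1 = (0, 0, 0)ᵀ = 0. ✓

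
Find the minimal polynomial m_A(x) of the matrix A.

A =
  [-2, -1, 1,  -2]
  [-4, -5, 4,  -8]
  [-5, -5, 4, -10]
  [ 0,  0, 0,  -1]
x^2 + 2*x + 1

The characteristic polynomial is χ_A(x) = (x + 1)^4, so the eigenvalues are known. The minimal polynomial is
  m_A(x) = Π_λ (x − λ)^{k_λ}
where k_λ is the size of the *largest* Jordan block for λ (equivalently, the smallest k with (A − λI)^k v = 0 for every generalised eigenvector v of λ).

  λ = -1: largest Jordan block has size 2, contributing (x + 1)^2

So m_A(x) = (x + 1)^2 = x^2 + 2*x + 1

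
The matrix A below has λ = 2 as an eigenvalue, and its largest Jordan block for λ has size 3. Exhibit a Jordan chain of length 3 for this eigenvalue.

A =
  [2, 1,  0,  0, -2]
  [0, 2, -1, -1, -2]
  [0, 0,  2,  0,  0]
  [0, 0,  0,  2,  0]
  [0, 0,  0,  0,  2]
A Jordan chain for λ = 2 of length 3:
v_1 = (-1, 0, 0, 0, 0)ᵀ
v_2 = (0, -1, 0, 0, 0)ᵀ
v_3 = (0, 0, 1, 0, 0)ᵀ

Let N = A − (2)·I. We want v_3 with N^3 v_3 = 0 but N^2 v_3 ≠ 0; then v_{j-1} := N · v_j for j = 3, …, 2.

Pick v_3 = (0, 0, 1, 0, 0)ᵀ.
Then v_2 = N · v_3 = (0, -1, 0, 0, 0)ᵀ.
Then v_1 = N · v_2 = (-1, 0, 0, 0, 0)ᵀ.

Sanity check: (A − (2)·I) v_1 = (0, 0, 0, 0, 0)ᵀ = 0. ✓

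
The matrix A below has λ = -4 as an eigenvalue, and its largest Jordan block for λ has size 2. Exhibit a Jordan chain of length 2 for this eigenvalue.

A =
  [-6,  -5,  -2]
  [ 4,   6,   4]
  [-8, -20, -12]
A Jordan chain for λ = -4 of length 2:
v_1 = (-2, 4, -8)ᵀ
v_2 = (1, 0, 0)ᵀ

Let N = A − (-4)·I. We want v_2 with N^2 v_2 = 0 but N^1 v_2 ≠ 0; then v_{j-1} := N · v_j for j = 2, …, 2.

Pick v_2 = (1, 0, 0)ᵀ.
Then v_1 = N · v_2 = (-2, 4, -8)ᵀ.

Sanity check: (A − (-4)·I) v_1 = (0, 0, 0)ᵀ = 0. ✓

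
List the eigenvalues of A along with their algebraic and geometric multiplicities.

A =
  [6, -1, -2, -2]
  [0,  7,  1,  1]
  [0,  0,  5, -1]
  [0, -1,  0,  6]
λ = 6: alg = 4, geom = 2

Step 1 — factor the characteristic polynomial to read off the algebraic multiplicities:
  χ_A(x) = (x - 6)^4

Step 2 — compute geometric multiplicities via the rank-nullity identity g(λ) = n − rank(A − λI):
  rank(A − (6)·I) = 2, so dim ker(A − (6)·I) = n − 2 = 2

Summary:
  λ = 6: algebraic multiplicity = 4, geometric multiplicity = 2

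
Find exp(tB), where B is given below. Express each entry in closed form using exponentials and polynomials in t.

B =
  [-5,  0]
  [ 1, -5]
e^{tB} =
  [exp(-5*t), 0]
  [t*exp(-5*t), exp(-5*t)]

Strategy: write B = P · J · P⁻¹ where J is a Jordan canonical form, so e^{tB} = P · e^{tJ} · P⁻¹, and e^{tJ} can be computed block-by-block.

B has Jordan form
J =
  [-5,  1]
  [ 0, -5]
(up to reordering of blocks).

Per-block formulas:
  For a 2×2 Jordan block J_2(-5): exp(t · J_2(-5)) = e^(-5t)·(I + t·N), where N is the 2×2 nilpotent shift.

After assembling e^{tJ} and conjugating by P, we get:

e^{tB} =
  [exp(-5*t), 0]
  [t*exp(-5*t), exp(-5*t)]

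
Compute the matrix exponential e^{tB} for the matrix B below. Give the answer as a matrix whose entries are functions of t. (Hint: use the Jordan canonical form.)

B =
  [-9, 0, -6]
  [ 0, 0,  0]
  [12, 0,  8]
e^{tB} =
  [-8 + 9*exp(-t), 0, -6 + 6*exp(-t)]
  [0, 1, 0]
  [12 - 12*exp(-t), 0, 9 - 8*exp(-t)]

Strategy: write B = P · J · P⁻¹ where J is a Jordan canonical form, so e^{tB} = P · e^{tJ} · P⁻¹, and e^{tJ} can be computed block-by-block.

B has Jordan form
J =
  [-1, 0, 0]
  [ 0, 0, 0]
  [ 0, 0, 0]
(up to reordering of blocks).

Per-block formulas:
  For a 1×1 block at λ = -1: exp(t · [-1]) = [e^(-1t)].
  For a 1×1 block at λ = 0: exp(t · [0]) = [e^(0t)].

After assembling e^{tJ} and conjugating by P, we get:

e^{tB} =
  [-8 + 9*exp(-t), 0, -6 + 6*exp(-t)]
  [0, 1, 0]
  [12 - 12*exp(-t), 0, 9 - 8*exp(-t)]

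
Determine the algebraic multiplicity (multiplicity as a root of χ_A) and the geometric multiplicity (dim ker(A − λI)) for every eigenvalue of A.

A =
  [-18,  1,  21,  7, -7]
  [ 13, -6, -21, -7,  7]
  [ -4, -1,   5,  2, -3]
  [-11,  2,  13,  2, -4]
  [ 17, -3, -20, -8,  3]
λ = -5: alg = 2, geom = 1; λ = -3: alg = 2, geom = 1; λ = 2: alg = 1, geom = 1

Step 1 — factor the characteristic polynomial to read off the algebraic multiplicities:
  χ_A(x) = (x - 2)*(x + 3)^2*(x + 5)^2

Step 2 — compute geometric multiplicities via the rank-nullity identity g(λ) = n − rank(A − λI):
  rank(A − (-5)·I) = 4, so dim ker(A − (-5)·I) = n − 4 = 1
  rank(A − (-3)·I) = 4, so dim ker(A − (-3)·I) = n − 4 = 1
  rank(A − (2)·I) = 4, so dim ker(A − (2)·I) = n − 4 = 1

Summary:
  λ = -5: algebraic multiplicity = 2, geometric multiplicity = 1
  λ = -3: algebraic multiplicity = 2, geometric multiplicity = 1
  λ = 2: algebraic multiplicity = 1, geometric multiplicity = 1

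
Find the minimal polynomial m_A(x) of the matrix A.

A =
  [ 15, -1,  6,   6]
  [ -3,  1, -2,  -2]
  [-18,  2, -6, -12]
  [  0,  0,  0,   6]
x^3 - 10*x^2 + 28*x - 24

The characteristic polynomial is χ_A(x) = (x - 6)^2*(x - 2)^2, so the eigenvalues are known. The minimal polynomial is
  m_A(x) = Π_λ (x − λ)^{k_λ}
where k_λ is the size of the *largest* Jordan block for λ (equivalently, the smallest k with (A − λI)^k v = 0 for every generalised eigenvector v of λ).

  λ = 2: largest Jordan block has size 2, contributing (x − 2)^2
  λ = 6: largest Jordan block has size 1, contributing (x − 6)

So m_A(x) = (x - 6)*(x - 2)^2 = x^3 - 10*x^2 + 28*x - 24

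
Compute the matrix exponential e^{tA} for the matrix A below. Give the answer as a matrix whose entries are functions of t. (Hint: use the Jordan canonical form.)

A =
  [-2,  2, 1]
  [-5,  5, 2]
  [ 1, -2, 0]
e^{tA} =
  [-3*t*exp(t) + exp(t), 2*t*exp(t), t*exp(t)]
  [-3*t^2*exp(t)/2 - 5*t*exp(t), t^2*exp(t) + 4*t*exp(t) + exp(t), t^2*exp(t)/2 + 2*t*exp(t)]
  [3*t^2*exp(t) + t*exp(t), -2*t^2*exp(t) - 2*t*exp(t), -t^2*exp(t) - t*exp(t) + exp(t)]

Strategy: write A = P · J · P⁻¹ where J is a Jordan canonical form, so e^{tA} = P · e^{tJ} · P⁻¹, and e^{tJ} can be computed block-by-block.

A has Jordan form
J =
  [1, 1, 0]
  [0, 1, 1]
  [0, 0, 1]
(up to reordering of blocks).

Per-block formulas:
  For a 3×3 Jordan block J_3(1): exp(t · J_3(1)) = e^(1t)·(I + t·N + (t^2/2)·N^2), where N is the 3×3 nilpotent shift.

After assembling e^{tJ} and conjugating by P, we get:

e^{tA} =
  [-3*t*exp(t) + exp(t), 2*t*exp(t), t*exp(t)]
  [-3*t^2*exp(t)/2 - 5*t*exp(t), t^2*exp(t) + 4*t*exp(t) + exp(t), t^2*exp(t)/2 + 2*t*exp(t)]
  [3*t^2*exp(t) + t*exp(t), -2*t^2*exp(t) - 2*t*exp(t), -t^2*exp(t) - t*exp(t) + exp(t)]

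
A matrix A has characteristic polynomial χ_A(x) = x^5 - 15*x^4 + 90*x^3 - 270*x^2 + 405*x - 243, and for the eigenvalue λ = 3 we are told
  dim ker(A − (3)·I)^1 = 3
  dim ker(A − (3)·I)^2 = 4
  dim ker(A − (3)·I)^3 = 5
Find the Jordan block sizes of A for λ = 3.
Block sizes for λ = 3: [3, 1, 1]

From the dimensions of kernels of powers, the number of Jordan blocks of size at least j is d_j − d_{j−1} where d_j = dim ker(N^j) (with d_0 = 0). Computing the differences gives [3, 1, 1].
The number of blocks of size exactly k is (#blocks of size ≥ k) − (#blocks of size ≥ k + 1), so the partition is: 2 block(s) of size 1, 1 block(s) of size 3.
In nonincreasing order the block sizes are [3, 1, 1].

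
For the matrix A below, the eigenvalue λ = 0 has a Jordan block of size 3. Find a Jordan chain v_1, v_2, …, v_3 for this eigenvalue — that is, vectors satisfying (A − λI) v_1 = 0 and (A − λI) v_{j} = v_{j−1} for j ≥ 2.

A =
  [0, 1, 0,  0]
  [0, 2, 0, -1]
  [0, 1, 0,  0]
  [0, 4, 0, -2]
A Jordan chain for λ = 0 of length 3:
v_1 = (2, 0, 2, 0)ᵀ
v_2 = (1, 2, 1, 4)ᵀ
v_3 = (0, 1, 0, 0)ᵀ

Let N = A − (0)·I. We want v_3 with N^3 v_3 = 0 but N^2 v_3 ≠ 0; then v_{j-1} := N · v_j for j = 3, …, 2.

Pick v_3 = (0, 1, 0, 0)ᵀ.
Then v_2 = N · v_3 = (1, 2, 1, 4)ᵀ.
Then v_1 = N · v_2 = (2, 0, 2, 0)ᵀ.

Sanity check: (A − (0)·I) v_1 = (0, 0, 0, 0)ᵀ = 0. ✓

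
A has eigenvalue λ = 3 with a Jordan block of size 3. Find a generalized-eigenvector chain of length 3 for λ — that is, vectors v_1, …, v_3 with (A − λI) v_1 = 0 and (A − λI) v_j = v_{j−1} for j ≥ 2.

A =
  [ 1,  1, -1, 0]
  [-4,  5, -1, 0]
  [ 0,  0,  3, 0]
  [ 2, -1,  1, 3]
A Jordan chain for λ = 3 of length 3:
v_1 = (1, 2, 0, -1)ᵀ
v_2 = (-1, -1, 0, 1)ᵀ
v_3 = (0, 0, 1, 0)ᵀ

Let N = A − (3)·I. We want v_3 with N^3 v_3 = 0 but N^2 v_3 ≠ 0; then v_{j-1} := N · v_j for j = 3, …, 2.

Pick v_3 = (0, 0, 1, 0)ᵀ.
Then v_2 = N · v_3 = (-1, -1, 0, 1)ᵀ.
Then v_1 = N · v_2 = (1, 2, 0, -1)ᵀ.

Sanity check: (A − (3)·I) v_1 = (0, 0, 0, 0)ᵀ = 0. ✓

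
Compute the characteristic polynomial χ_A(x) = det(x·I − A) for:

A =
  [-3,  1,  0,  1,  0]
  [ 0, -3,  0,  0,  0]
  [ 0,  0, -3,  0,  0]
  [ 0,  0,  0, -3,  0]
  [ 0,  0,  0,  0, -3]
x^5 + 15*x^4 + 90*x^3 + 270*x^2 + 405*x + 243

Expanding det(x·I − A) (e.g. by cofactor expansion or by noting that A is similar to its Jordan form J, which has the same characteristic polynomial as A) gives
  χ_A(x) = x^5 + 15*x^4 + 90*x^3 + 270*x^2 + 405*x + 243
which factors as (x + 3)^5. The eigenvalues (with algebraic multiplicities) are λ = -3 with multiplicity 5.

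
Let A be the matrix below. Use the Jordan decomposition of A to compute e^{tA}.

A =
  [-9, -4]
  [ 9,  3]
e^{tA} =
  [-6*t*exp(-3*t) + exp(-3*t), -4*t*exp(-3*t)]
  [9*t*exp(-3*t), 6*t*exp(-3*t) + exp(-3*t)]

Strategy: write A = P · J · P⁻¹ where J is a Jordan canonical form, so e^{tA} = P · e^{tJ} · P⁻¹, and e^{tJ} can be computed block-by-block.

A has Jordan form
J =
  [-3,  1]
  [ 0, -3]
(up to reordering of blocks).

Per-block formulas:
  For a 2×2 Jordan block J_2(-3): exp(t · J_2(-3)) = e^(-3t)·(I + t·N), where N is the 2×2 nilpotent shift.

After assembling e^{tJ} and conjugating by P, we get:

e^{tA} =
  [-6*t*exp(-3*t) + exp(-3*t), -4*t*exp(-3*t)]
  [9*t*exp(-3*t), 6*t*exp(-3*t) + exp(-3*t)]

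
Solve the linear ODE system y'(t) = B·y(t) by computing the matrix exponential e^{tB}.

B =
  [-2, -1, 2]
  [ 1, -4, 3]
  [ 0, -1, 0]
e^{tB} =
  [-t^2*exp(-2*t)/2 + exp(-2*t), -t*exp(-2*t), t^2*exp(-2*t)/2 + 2*t*exp(-2*t)]
  [-t^2*exp(-2*t) + t*exp(-2*t), -2*t*exp(-2*t) + exp(-2*t), t^2*exp(-2*t) + 3*t*exp(-2*t)]
  [-t^2*exp(-2*t)/2, -t*exp(-2*t), t^2*exp(-2*t)/2 + 2*t*exp(-2*t) + exp(-2*t)]

Strategy: write B = P · J · P⁻¹ where J is a Jordan canonical form, so e^{tB} = P · e^{tJ} · P⁻¹, and e^{tJ} can be computed block-by-block.

B has Jordan form
J =
  [-2,  1,  0]
  [ 0, -2,  1]
  [ 0,  0, -2]
(up to reordering of blocks).

Per-block formulas:
  For a 3×3 Jordan block J_3(-2): exp(t · J_3(-2)) = e^(-2t)·(I + t·N + (t^2/2)·N^2), where N is the 3×3 nilpotent shift.

After assembling e^{tJ} and conjugating by P, we get:

e^{tB} =
  [-t^2*exp(-2*t)/2 + exp(-2*t), -t*exp(-2*t), t^2*exp(-2*t)/2 + 2*t*exp(-2*t)]
  [-t^2*exp(-2*t) + t*exp(-2*t), -2*t*exp(-2*t) + exp(-2*t), t^2*exp(-2*t) + 3*t*exp(-2*t)]
  [-t^2*exp(-2*t)/2, -t*exp(-2*t), t^2*exp(-2*t)/2 + 2*t*exp(-2*t) + exp(-2*t)]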